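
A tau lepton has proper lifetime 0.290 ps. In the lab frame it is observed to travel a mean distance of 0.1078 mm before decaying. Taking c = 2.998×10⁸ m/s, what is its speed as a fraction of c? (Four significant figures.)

0.7784c

Lab distance = (lab lifetime)·v = γτ·βc, so βγ = d/(cτ) = 1.078×10^-4/(2.998×10⁸ × 2.900×10^-13) = 1.2399.
With βγ = 1.2399: γ² = 1 + (βγ)² = 2.53735, and β = (βγ)/γ = 1.2399/1.59291 = 0.7784.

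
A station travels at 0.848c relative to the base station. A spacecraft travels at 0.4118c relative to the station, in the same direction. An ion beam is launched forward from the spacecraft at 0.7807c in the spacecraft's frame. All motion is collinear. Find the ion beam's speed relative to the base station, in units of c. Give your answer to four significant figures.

First combine the ion beam and spacecraft (S''→S'): u₁ = (0.7807 + 0.4118)/(1 + 0.7807×0.4118) = 1.1925/1.32149226 = 0.90239.
Then combine with the station (S'→S): u = (0.90239 + 0.848)/(1 + 0.90239×0.848) = 1.75039/1.76522672 = 0.9916.

0.9916c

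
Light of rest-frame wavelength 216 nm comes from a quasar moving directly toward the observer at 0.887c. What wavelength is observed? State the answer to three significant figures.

Relativistic Doppler for wavelength: λ_obs = λ_src · √((1−β)/(1+β)).
With β = 0.887: factor = √(0.113/1.887) = 0.24471.
λ_obs = 216 × 0.24471 = 52.9 nm.

52.9 nm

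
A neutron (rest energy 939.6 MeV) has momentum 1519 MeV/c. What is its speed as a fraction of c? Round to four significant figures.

0.8504c

βγ = pc/(mc²) = 1519/939.6 = 1.6166.
Since γ² = 1 + (βγ)² = 3.6134, γ = √3.6134 = 1.90089, and β = (βγ)/γ = 1.6166/1.90089 = 0.8504.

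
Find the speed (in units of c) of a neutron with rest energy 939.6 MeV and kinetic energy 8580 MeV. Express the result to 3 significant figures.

0.995c

γ = 1 + K/(mc²) = 1 + 8580/939.6 = 10.132.
β = √(1 − 1/γ²) = √(1 − 0.00974114) = √0.99025886 = 0.995.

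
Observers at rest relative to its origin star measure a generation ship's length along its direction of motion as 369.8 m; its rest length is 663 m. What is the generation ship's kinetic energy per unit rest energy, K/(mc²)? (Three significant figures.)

0.793

Length contraction gives γ = L₀/L = 663/369.8 = 1.79286.
K/(mc²) = γ − 1 = 1.79286 − 1 = 0.793.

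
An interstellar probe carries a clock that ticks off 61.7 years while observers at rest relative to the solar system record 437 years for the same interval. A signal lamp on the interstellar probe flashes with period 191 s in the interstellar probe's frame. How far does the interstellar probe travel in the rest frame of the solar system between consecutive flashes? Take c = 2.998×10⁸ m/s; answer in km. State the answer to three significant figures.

From Δt = γΔτ: γ = 437/61.7 = 7.08266.
β = √(1 − 1/γ²) = 0.98998. Lab-frame period = γτ = 7.08266×191 s = 1352.8 s. Distance = βc × γτ = 0.98998 × 2.998×10⁸ m/s × 1352.8 s = 4.0151×10^11 m = 4.02×10^8 km.

4.02×10^8 km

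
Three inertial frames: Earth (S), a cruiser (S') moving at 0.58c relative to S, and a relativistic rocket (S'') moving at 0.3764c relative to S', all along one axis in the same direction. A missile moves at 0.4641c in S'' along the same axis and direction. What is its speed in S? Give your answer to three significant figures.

First combine the missile and relativistic rocket (S''→S'): u₁ = (0.4641 + 0.3764)/(1 + 0.4641×0.3764) = 0.8405/1.17468724 = 0.71551.
Then combine with the cruiser (S'→S): u = (0.71551 + 0.58)/(1 + 0.71551×0.58) = 1.29551/1.4149958 = 0.91556.

0.916c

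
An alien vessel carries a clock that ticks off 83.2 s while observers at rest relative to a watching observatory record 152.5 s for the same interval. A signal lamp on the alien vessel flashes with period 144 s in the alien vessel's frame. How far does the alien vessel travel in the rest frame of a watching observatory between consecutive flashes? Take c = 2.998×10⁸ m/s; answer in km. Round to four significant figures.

The time-dilation ratio gives γ = 152.5/83.2 = 1.83293.
β = √(1 − 1/γ²) = 0.83806. Lab-frame period = γτ = 1.83293×144 s = 263.94 s. Distance = βc × γτ = 0.83806 × 2.998×10⁸ m/s × 263.94 s = 6.6315×10^10 m = 6.632×10^7 km.

6.632×10^7 km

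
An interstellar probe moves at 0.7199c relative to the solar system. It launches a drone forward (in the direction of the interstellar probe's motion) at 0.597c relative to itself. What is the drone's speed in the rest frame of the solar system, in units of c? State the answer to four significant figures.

0.9211c

In units of c, u = (u' + v)/(1 + u'v) with u' = 0.597 and v = 0.7199.
Numerator: 0.597 + 0.7199 = 1.3169. Denominator: 1 + (0.597)(0.7199) = 1.4297803.
u = 1.3169/1.4297803 = 0.92105, so the speed is 0.9211c.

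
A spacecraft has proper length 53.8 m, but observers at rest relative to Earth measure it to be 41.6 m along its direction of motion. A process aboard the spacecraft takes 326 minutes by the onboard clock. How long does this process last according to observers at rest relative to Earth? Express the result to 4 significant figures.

421.6 minutes

Length contraction gives γ = L₀/L = 53.8/41.6 = 1.29327.
The same γ dilates the second interval: 1.29327 × 326 minutes = 421.6 minutes.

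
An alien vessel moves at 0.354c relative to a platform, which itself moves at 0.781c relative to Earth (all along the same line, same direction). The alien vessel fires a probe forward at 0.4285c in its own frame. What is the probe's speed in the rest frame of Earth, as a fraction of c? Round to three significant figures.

Apply u = (u'+v)/(1+u'v) twice. Probe in the platform frame: (0.4285+0.354)/(1+0.4285·0.354) = 0.7825/1.151689 = 0.67944c.
That velocity, transformed to the rest frame of Earth: (0.67944+0.781)/(1+0.67944·0.781) = 1.46044/1.53064264 = 0.95414c.

0.954c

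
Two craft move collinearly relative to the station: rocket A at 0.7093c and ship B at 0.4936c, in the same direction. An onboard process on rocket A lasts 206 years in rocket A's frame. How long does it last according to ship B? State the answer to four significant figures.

218.4 years

Transform rocket A's velocity into ship B's frame: (0.7093 − 0.4936)/(1 − 0.7093·0.4936) = 0.2157/0.64988952, so the relative speed is 0.3319c.
At |u| = 0.3319c, γ = (1 − 0.110158)^(−1/2) = 1.0601.
Rocket A's interval is proper; time dilation gives Δt_B = γΔτ = 1.0601 × 206 years = 218.4 years.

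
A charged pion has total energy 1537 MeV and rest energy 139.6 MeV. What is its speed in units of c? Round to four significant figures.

Total energy E = γmc² gives γ = 1537/139.6 = 11.01.
Hence β = √(1 − 1/γ²) = √(1 − 0.00824946) = √0.99175054 = 0.9959.

0.9959c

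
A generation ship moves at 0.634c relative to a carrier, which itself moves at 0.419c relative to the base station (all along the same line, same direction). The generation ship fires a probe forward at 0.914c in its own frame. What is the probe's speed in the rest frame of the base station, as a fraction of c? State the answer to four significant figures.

0.9918c

First combine the probe and generation ship (S''→S'): u₁ = (0.914 + 0.634)/(1 + 0.914×0.634) = 1.548/1.579476 = 0.98007.
Then combine with the carrier (S'→S): u = (0.98007 + 0.419)/(1 + 0.98007×0.419) = 1.39907/1.41064933 = 0.99179.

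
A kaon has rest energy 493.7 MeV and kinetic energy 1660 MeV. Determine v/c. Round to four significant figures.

γ = 1 + K/(mc²) = 1 + 1660/493.7 = 4.3624.
β = √(1 − 1/γ²) = √(1 − 0.0525471) = √0.9474529 = 0.9734.

0.9734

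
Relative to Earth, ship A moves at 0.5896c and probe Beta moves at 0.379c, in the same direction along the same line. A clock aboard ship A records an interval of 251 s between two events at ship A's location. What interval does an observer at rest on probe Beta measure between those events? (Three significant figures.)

261 s

Speed of ship A in probe Beta's frame: u = (v_A − v_B)/(1 − v_A v_B/c²) = (0.5896 − 0.379)/(1 − 0.5896×0.379) = 0.2106/0.7765416 = 0.2712; |u| = 0.2712c.
γ for this relative speed: γ = 1/√(1 − 0.0735494) = 1.0389.
The clock on ship A records proper time, so probe Beta measures Δt = γΔτ = 1.0389 × 251 = 261 s.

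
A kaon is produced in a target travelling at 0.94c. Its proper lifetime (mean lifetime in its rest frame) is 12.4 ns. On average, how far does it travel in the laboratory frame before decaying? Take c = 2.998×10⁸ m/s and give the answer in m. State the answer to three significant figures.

Lorentz factor: γ = (1 − 0.8836)^(−1/2) = 2.9311.
Lab-frame lifetime: Δt = γτ = 2.9311 × 12.4 ns = 36.346 ns.
Distance: d = vΔt = 0.94 × 2.998×10⁸ m/s × 3.6346×10^-8 s = 10.2 m.

10.2 m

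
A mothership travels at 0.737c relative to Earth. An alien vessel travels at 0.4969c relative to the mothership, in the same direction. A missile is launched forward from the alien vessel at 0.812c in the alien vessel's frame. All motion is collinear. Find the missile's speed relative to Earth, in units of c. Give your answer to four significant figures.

First combine the missile and alien vessel (S''→S'): u₁ = (0.812 + 0.4969)/(1 + 0.812×0.4969) = 1.3089/1.4034828 = 0.93261.
Then combine with the mothership (S'→S): u = (0.93261 + 0.737)/(1 + 0.93261×0.737) = 1.66961/1.68733357 = 0.9895.

0.9895c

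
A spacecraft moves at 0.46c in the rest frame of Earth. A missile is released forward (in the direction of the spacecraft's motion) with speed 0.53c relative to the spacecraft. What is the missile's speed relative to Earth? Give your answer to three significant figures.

0.796c

Relativistic velocity addition: u = (u' + v)/(1 + u'v/c²), with u' = 0.53c and v = 0.46c.
Numerator: 0.53 + 0.46 = 0.99. Denominator: 1 + (0.53)(0.46) = 1.2438.
u = 0.99/1.2438 = 0.79595, so the speed is 0.796c.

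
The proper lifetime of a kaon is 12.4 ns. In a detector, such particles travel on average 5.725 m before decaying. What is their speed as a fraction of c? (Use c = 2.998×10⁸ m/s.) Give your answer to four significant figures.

0.8387c

d = βγcτ ⇒ βγ = d/(cτ) = 5.725 m / (3.71752 m) = 1.54.
β = (βγ)/√(1+(βγ)²) = 1.54/√3.3716 = 0.8387.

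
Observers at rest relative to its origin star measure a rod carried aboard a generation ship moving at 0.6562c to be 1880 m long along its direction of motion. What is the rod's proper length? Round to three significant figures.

γ = 1/√(1 − β²) = 1/√(1 − 0.43059844) = 1/√0.56940156 = 1/0.754587 = 1.3252.
Proper length: L₀ = γ·L = 1.3252 × 1880 = 2490 m.

2490 m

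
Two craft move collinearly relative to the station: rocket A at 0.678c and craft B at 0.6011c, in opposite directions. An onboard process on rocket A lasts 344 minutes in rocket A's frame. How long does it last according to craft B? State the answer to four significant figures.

The velocity of rocket A relative to craft B is (0.678 + 0.6011)c / (1 + 0.678×0.6011) = 0.90874c; relative speed 0.90874c.
γ for this relative speed: γ = 1/√(1 − 0.825808) = 2.396.
The clock on rocket A records proper time, so craft B measures Δt = γΔτ = 2.396 × 344 = 824.2 minutes.

824.2 minutes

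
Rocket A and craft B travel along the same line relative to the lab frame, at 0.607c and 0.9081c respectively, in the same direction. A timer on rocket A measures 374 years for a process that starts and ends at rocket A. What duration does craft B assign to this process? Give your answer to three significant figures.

The velocity of rocket A relative to craft B is (0.607 − 0.9081)c / (1 − 0.607×0.9081) = −0.67093c; relative speed 0.67093c.
γ for this relative speed: γ = 1/√(1 − 0.450147) = 1.3486.
Rocket A's interval is proper; time dilation gives Δt_B = γΔτ = 1.3486 × 374 years = 504 years.

504 years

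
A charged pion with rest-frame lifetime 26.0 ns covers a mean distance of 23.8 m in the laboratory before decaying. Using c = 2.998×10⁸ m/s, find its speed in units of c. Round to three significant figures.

d = βγcτ ⇒ βγ = d/(cτ) = 23.80 m / (7.7948 m) = 3.0533.
β = (βγ)/√(1+(βγ)²) = 3.0533/√10.32264 = 0.950.

0.950c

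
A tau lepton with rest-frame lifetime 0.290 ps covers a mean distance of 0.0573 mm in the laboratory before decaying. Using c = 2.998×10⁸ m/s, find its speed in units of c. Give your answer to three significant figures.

d = βγcτ ⇒ βγ = d/(cτ) = 5.730×10^-5 m / (8.6942×10^-5 m) = 0.65906.
β = (βγ)/√(1+(βγ)²) = 0.65906/√1.43436 = 0.550.

0.550c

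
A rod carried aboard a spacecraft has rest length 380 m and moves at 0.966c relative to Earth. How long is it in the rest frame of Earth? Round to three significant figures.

98.2 m

With β = 0.966, γ = 1/√(1 − 0.966²) = 1/√0.066844 = 3.8678.
Along the direction of motion the measured length is L₀/γ = 380/3.8678 = 98.2 m.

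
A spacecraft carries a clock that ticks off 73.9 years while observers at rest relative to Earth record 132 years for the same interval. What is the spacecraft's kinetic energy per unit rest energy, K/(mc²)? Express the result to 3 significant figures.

The time-dilation ratio gives γ = 132/73.9 = 1.7862.
Since K = (γ−1)mc², K/(mc²) = 1.7862 − 1 = 0.786.

0.786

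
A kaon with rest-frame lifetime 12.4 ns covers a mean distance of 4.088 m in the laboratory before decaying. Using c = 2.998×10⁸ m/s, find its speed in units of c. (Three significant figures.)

0.740c

Lab distance = (lab lifetime)·v = γτ·βc, so βγ = d/(cτ) = 4.088/(2.998×10⁸ × 1.240×10^-8) = 1.0997.
With βγ = 1.0997: γ² = 1 + (βγ)² = 2.20934, and β = (βγ)/γ = 1.0997/1.48638 = 0.740.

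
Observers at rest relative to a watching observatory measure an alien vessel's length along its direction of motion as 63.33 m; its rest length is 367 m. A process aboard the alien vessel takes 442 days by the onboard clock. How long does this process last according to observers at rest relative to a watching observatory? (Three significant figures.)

Length contraction gives γ = L₀/L = 367/63.33 = 5.79504.
The same γ dilates the second interval: 5.79504 × 442 days = 2560 days.

2560 days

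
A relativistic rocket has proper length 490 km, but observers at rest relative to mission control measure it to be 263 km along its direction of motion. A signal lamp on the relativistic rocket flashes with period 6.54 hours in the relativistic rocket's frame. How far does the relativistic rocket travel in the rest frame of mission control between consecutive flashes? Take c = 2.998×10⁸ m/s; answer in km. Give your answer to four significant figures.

Length contraction gives γ = L₀/L = 490/263 = 1.86312.
β = √(1 − 1/γ²) = 0.84375. Lab-frame period = γτ = 1.86312×6.54 hours = 12.185 hours. Distance = βc × γτ = 0.84375 × 2.998×10⁸ m/s × 43866 s = 1.1096×10^13 m = 1.110×10^10 km.

1.110×10^10 km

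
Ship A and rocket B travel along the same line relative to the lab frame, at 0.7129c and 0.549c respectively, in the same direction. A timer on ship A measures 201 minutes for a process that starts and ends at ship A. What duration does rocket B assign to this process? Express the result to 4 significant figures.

The velocity of ship A relative to rocket B is (0.7129 − 0.549)c / (1 − 0.7129×0.549) = 0.2693c; relative speed 0.2693c.
At |u| = 0.2693c, γ = (1 − 0.0725225)^(−1/2) = 1.0384.
Ship A's interval is proper; time dilation gives Δt_B = γΔτ = 1.0384 × 201 minutes = 208.7 minutes.

208.7 minutes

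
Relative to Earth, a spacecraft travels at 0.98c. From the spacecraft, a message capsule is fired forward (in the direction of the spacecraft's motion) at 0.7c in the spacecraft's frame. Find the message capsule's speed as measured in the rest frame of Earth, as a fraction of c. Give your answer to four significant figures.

0.9964c

Relativistic velocity addition: u = (u' + v)/(1 + u'v/c²), with u' = 0.7c and v = 0.98c.
Numerator: 0.7 + 0.98 = 1.68. Denominator: 1 + (0.7)(0.98) = 1.686.
u = 1.68/1.686 = 0.99644, so the speed is 0.9964c.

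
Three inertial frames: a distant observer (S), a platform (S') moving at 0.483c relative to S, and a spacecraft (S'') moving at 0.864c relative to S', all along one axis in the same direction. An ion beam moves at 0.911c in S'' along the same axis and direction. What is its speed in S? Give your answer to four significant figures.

0.9976c

Apply u = (u'+v)/(1+u'v) twice. Ion beam in the platform frame: (0.911+0.864)/(1+0.911·0.864) = 1.775/1.787104 = 0.99323c.
That velocity, transformed to the rest frame of a distant observer: (0.99323+0.483)/(1+0.99323·0.483) = 1.47623/1.47973009 = 0.99763c.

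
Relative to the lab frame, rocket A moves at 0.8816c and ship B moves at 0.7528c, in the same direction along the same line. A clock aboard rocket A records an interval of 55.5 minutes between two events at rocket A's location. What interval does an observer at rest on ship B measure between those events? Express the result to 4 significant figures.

60.08 minutes

Transform rocket A's velocity into ship B's frame: (0.8816 − 0.7528)/(1 − 0.8816·0.7528) = 0.1288/0.33633152, so the relative speed is 0.38296c.
At |u| = 0.38296c, γ = (1 − 0.146658)^(−1/2) = 1.0825.
The clock on rocket A records proper time, so ship B measures Δt = γΔτ = 1.0825 × 55.5 = 60.08 minutes.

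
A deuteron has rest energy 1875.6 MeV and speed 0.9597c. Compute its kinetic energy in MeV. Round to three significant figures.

4800 MeV

γ = 1/√(1 − β²) = 1/√(1 − 0.92102409) = 1/√0.07897591 = 1/0.281027 = 3.5584.
Kinetic energy: K = (γ − 1)mc² = (3.5584 − 1) × 1875.6 MeV = 2.5584 × 1875.6 = 4800 MeV.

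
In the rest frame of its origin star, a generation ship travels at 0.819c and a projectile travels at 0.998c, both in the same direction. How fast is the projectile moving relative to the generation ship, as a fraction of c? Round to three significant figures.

0.980c

Transform to the generation ship's frame: u' = (u − v)/(1 − uv/c²).
u' = (0.998 − 0.819)/(1 − 0.998×0.819) = 0.179/0.182638 = 0.98008.
Speed in the generation ship's frame: 0.980c (in the same direction).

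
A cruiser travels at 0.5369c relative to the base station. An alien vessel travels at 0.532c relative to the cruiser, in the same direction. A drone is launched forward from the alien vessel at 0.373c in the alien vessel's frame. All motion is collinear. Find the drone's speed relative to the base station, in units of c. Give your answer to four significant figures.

First combine the drone and alien vessel (S''→S'): u₁ = (0.373 + 0.532)/(1 + 0.373×0.532) = 0.905/1.198436 = 0.75515.
Then combine with the cruiser (S'→S): u = (0.75515 + 0.5369)/(1 + 0.75515×0.5369) = 1.29205/1.405440035 = 0.91932.

0.9193c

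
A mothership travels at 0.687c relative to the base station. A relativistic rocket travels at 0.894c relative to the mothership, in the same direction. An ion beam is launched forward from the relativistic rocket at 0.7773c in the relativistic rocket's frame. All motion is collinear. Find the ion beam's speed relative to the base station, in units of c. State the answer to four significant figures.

Apply u = (u'+v)/(1+u'v) twice. Ion beam in the mothership frame: (0.7773+0.894)/(1+0.7773·0.894) = 1.6713/1.6949062 = 0.98607c.
That velocity, transformed to the rest frame of the base station: (0.98607+0.687)/(1+0.98607·0.687) = 1.67307/1.67743009 = 0.9974c.

0.9974c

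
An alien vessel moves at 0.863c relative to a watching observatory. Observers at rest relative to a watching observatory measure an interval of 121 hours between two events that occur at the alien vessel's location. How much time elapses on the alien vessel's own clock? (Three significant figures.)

61.1 hours

Lorentz factor: γ = (1 − 0.744769)^(−1/2) = 1.9794.
The alien vessel's clock runs slow as seen from a watching observatory, so Δτ = Δt/γ = 121/1.9794 = 61.1 hours.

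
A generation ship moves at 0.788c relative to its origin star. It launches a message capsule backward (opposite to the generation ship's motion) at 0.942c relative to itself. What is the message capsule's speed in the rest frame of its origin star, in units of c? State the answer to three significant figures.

Relativistic velocity addition: u = (u' + v)/(1 + u'v/c²), with u' = −0.942c and v = 0.788c.
Numerator: −0.942 + 0.788 = −0.154. Denominator: 1 + (−0.942)(0.788) = 0.257704.
u = −0.154/0.257704 = −0.59758, so the speed is 0.598c.

0.598c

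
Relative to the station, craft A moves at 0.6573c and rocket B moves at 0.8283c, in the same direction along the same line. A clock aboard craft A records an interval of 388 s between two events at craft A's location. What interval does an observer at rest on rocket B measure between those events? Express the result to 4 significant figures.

Speed of craft A in rocket B's frame: u = (v_A − v_B)/(1 − v_A v_B/c²) = (0.6573 − 0.8283)/(1 − 0.6573×0.8283) = −0.171/0.45555841 = −0.37536; |u| = 0.37536c.
γ for this relative speed: γ = 1/√(1 − 0.140895) = 1.0789.
The clock on craft A records proper time, so rocket B measures Δt = γΔτ = 1.0789 × 388 = 418.6 s.

418.6 s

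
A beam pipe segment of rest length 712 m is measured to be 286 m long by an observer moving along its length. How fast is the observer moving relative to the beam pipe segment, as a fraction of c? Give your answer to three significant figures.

Length contraction gives γ = L₀/L = 712/286 = 2.4895.
β = √(1 − 1/γ²) = √0.838647 = 0.916.

0.916c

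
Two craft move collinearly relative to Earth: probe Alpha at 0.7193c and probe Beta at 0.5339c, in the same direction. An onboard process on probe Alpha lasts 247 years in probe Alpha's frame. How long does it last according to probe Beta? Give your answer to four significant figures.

The velocity of probe Alpha relative to probe Beta is (0.7193 − 0.5339)c / (1 − 0.7193×0.5339) = 0.30099c; relative speed 0.30099c.
At |u| = 0.30099c, γ = (1 − 0.090595)^(−1/2) = 1.0486.
The clock on probe Alpha records proper time, so probe Beta measures Δt = γΔτ = 1.0486 × 247 = 259.0 years.

259.0 years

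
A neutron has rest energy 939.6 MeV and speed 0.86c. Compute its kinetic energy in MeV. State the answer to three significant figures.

γ = 1/√(1 − β²) = 1/√(1 − 0.7396) = 1/√0.2604 = 1/0.510294 = 1.95965.
Kinetic energy: K = (γ − 1)mc² = (1.95965 − 1) × 939.6 MeV = 0.95965 × 939.6 = 902 MeV.

902 MeV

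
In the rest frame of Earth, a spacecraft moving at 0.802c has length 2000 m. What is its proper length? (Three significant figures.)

With β = 0.802, γ = 1/√(1 − 0.802²) = 1/√0.356796 = 1.6741.
Proper length: L₀ = γ·L = 1.6741 × 2000 = 3350 m.

3350 m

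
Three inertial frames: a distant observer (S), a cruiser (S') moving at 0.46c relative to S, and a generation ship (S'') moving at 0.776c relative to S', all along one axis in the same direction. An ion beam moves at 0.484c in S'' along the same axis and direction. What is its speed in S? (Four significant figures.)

0.9681c

Compose velocities in two stages. Stage 1 (into S'): u₁ = (0.484+0.776)/(1+0.484×0.776) = 0.91597.
Stage 2 (into S): u = (0.91597+0.46)/(1+0.91597×0.46) = 0.96808, so the speed is 0.9681c.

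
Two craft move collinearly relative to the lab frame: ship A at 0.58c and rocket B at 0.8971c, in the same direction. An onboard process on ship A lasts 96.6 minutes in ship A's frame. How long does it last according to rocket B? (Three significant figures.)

129 minutes

Speed of ship A in rocket B's frame: u = (v_A − v_B)/(1 − v_A v_B/c²) = (0.58 − 0.8971)/(1 − 0.58×0.8971) = −0.3171/0.479682 = −0.66106; |u| = 0.66106c.
γ for this relative speed: γ = 1/√(1 − 0.437) = 1.3327.
The clock on ship A records proper time, so rocket B measures Δt = γΔτ = 1.3327 × 96.6 = 129 minutes.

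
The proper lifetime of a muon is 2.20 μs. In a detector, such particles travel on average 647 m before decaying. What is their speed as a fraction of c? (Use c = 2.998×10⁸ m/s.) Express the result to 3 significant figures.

0.700c

Let x = d/(cτ) = 647.0 m / (2.998×10⁸ m/s × 2.200×10^-6 s) = 0.98096. Since d = βγcτ, x = βγ = β/√(1−β²).
Solving: β² = x²/(1+x²) = 0.962283/1.962283 = 0.49039, so β = 0.700.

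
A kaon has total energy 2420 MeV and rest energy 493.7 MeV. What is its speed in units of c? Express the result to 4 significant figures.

0.9790c

Total energy E = γmc² gives γ = 2420/493.7 = 4.9018.
Hence β = √(1 − 1/γ²) = √(1 − 0.0416187) = √0.9583813 = 0.9790.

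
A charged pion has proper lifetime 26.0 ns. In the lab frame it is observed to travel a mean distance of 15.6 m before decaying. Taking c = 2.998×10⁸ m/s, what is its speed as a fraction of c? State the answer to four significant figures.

0.8945c

d = βγcτ ⇒ βγ = d/(cτ) = 15.60 m / (7.7948 m) = 2.0013.
β = (βγ)/√(1+(βγ)²) = 2.0013/√5.0052 = 0.8945.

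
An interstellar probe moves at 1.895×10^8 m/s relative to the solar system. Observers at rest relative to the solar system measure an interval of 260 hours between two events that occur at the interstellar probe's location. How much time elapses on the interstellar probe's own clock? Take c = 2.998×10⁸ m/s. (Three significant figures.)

201 hours

β = v/c = (1.895×10^8 m/s)/(2.998×10⁸ m/s) = 0.632088.
With β = 0.632088, γ = 1/√(1 − 0.632088²) = 1/√0.6004648 = 1.2905.
The interstellar probe's clock runs slow as seen from the solar system, so Δτ = Δt/γ = 260/1.2905 = 201 hours.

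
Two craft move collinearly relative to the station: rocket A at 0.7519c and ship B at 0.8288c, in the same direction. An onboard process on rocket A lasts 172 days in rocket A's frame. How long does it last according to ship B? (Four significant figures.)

The velocity of rocket A relative to ship B is (0.7519 − 0.8288)c / (1 − 0.7519×0.8288) = −0.20407c; relative speed 0.20407c.
At |u| = 0.20407c, γ = (1 − 0.0416446)^(−1/2) = 1.0215.
The clock on rocket A records proper time, so ship B measures Δt = γΔτ = 1.0215 × 172 = 175.7 days.

175.7 days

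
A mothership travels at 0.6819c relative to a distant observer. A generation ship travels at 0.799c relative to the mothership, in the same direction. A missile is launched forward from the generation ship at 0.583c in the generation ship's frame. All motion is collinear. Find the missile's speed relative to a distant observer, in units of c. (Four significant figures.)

Apply u = (u'+v)/(1+u'v) twice. Missile in the mothership frame: (0.583+0.799)/(1+0.583·0.799) = 1.382/1.465817 = 0.94282c.
That velocity, transformed to the rest frame of a distant observer: (0.94282+0.6819)/(1+0.94282·0.6819) = 1.62472/1.642908958 = 0.98893c.

0.9889c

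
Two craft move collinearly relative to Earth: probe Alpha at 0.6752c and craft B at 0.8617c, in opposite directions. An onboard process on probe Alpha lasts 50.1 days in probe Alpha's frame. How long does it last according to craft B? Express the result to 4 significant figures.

211.7 days

The velocity of probe Alpha relative to craft B is (0.6752 + 0.8617)c / (1 + 0.6752×0.8617) = 0.9716c; relative speed 0.9716c.
At |u| = 0.9716c, γ = (1 − 0.944007)^(−1/2) = 4.226.
Probe Alpha's interval is proper; time dilation gives Δt_B = γΔτ = 4.226 × 50.1 days = 211.7 days.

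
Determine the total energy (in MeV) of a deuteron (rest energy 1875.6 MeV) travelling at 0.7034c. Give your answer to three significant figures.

2640 MeV

With β = 0.7034, γ = 1/√(1 − 0.7034²) = 1/√0.50522844 = 1.4069.
Total energy: E = γmc² = 1.4069 × 1875.6 MeV = 2640 MeV.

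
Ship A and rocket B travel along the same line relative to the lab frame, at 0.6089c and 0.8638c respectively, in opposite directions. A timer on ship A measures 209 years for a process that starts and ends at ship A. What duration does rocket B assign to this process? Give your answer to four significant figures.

798.0 years

The velocity of ship A relative to rocket B is (0.6089 + 0.8638)c / (1 + 0.6089×0.8638) = 0.96509c; relative speed 0.96509c.
γ for this relative speed: γ = 1/√(1 − 0.931399) = 3.818.
The clock on ship A records proper time, so rocket B measures Δt = γΔτ = 3.818 × 209 = 798.0 years.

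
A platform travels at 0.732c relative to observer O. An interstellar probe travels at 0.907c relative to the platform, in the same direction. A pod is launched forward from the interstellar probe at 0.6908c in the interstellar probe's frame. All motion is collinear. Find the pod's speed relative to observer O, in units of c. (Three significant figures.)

0.997c

Compose velocities in two stages. Stage 1 (into S'): u₁ = (0.6908+0.907)/(1+0.6908×0.907) = 0.98232.
Stage 2 (into S): u = (0.98232+0.732)/(1+0.98232×0.732) = 0.99724, so the speed is 0.997c.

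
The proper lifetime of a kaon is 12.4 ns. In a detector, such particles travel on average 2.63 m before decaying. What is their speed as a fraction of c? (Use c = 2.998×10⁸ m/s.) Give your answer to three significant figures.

d = βγcτ ⇒ βγ = d/(cτ) = 2.630 m / (3.71752 m) = 0.70746.
β = (βγ)/√(1+(βγ)²) = 0.70746/√1.5005 = 0.578.

0.578c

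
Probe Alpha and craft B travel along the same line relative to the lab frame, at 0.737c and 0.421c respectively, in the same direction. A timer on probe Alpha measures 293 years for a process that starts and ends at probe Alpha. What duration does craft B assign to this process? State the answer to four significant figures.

329.6 years

The velocity of probe Alpha relative to craft B is (0.737 − 0.421)c / (1 − 0.737×0.421) = 0.45815c; relative speed 0.45815c.
At |u| = 0.45815c, γ = (1 − 0.209901)^(−1/2) = 1.125.
Probe Alpha's interval is proper; time dilation gives Δt_B = γΔτ = 1.125 × 293 years = 329.6 years.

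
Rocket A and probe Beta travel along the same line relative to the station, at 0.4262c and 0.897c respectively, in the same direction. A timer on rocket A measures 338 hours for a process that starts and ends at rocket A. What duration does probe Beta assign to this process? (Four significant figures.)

The velocity of rocket A relative to probe Beta is (0.4262 − 0.897)c / (1 − 0.4262×0.897) = −0.76218c; relative speed 0.76218c.
γ for this relative speed: γ = 1/√(1 − 0.580918) = 1.5447.
The clock on rocket A records proper time, so probe Beta measures Δt = γΔτ = 1.5447 × 338 = 522.1 hours.

522.1 hours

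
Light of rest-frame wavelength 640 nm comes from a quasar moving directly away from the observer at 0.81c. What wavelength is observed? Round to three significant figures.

Relativistic Doppler for wavelength: λ_obs = λ_src · √((1+β)/(1−β)).
With β = 0.81: factor = √(1.81/0.19) = 3.0865.
λ_obs = 640 × 3.0865 = 1980 nm.

1980 nm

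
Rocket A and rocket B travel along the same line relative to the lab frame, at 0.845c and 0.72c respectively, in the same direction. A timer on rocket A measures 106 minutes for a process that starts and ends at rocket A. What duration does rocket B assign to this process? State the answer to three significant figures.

Speed of rocket A in rocket B's frame: u = (v_A − v_B)/(1 − v_A v_B/c²) = (0.845 − 0.72)/(1 − 0.845×0.72) = 0.125/0.3916 = 0.3192; |u| = 0.3192c.
γ for this relative speed: γ = 1/√(1 − 0.101889) = 1.0552.
Rocket A's interval is proper; time dilation gives Δt_B = γΔτ = 1.0552 × 106 minutes = 112 minutes.

112 minutes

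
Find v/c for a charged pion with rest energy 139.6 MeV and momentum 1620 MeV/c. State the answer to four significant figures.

pc/(mc²) = 1620/139.6 = 11.605 = βγ = β/√(1−β²).
So β² = x²/(1 + x²) with x = 11.605: x² = 134.676, β² = 134.676/135.676 = 0.992629, β = 0.9963.

0.9963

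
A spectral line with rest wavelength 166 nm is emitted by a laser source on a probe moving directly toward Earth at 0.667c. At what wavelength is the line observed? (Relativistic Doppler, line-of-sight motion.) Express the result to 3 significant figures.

74.2 nm

Relativistic Doppler for wavelength: λ_obs = λ_src · √((1−β)/(1+β)).
With β = 0.667: factor = √(0.333/1.667) = 0.44695.
λ_obs = 166 × 0.44695 = 74.2 nm.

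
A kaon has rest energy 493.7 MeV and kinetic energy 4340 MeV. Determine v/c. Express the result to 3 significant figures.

0.995

K = (γ−1)mc², so γ = 1 + 4340/493.7 = 9.7908.
Then v/c = √(1 − γ⁻²) = √(1 − 0.0104319) = √0.9895681 = 0.995.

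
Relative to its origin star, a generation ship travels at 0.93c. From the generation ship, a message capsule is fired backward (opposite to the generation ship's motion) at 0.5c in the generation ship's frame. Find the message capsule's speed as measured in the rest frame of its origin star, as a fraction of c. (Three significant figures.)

Relativistic velocity addition: u = (u' + v)/(1 + u'v/c²), with u' = −0.5c and v = 0.93c.
Numerator: −0.5 + 0.93 = 0.43. Denominator: 1 + (−0.5)(0.93) = 0.535.
u = 0.43/0.535 = 0.80374, so the speed is 0.804c.

0.804c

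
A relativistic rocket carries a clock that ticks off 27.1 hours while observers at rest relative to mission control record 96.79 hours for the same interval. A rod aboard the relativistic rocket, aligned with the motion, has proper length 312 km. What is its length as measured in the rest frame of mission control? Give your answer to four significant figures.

The time-dilation ratio gives γ = 96.79/27.1 = 3.57159.
The rod contracts by the same γ: 312 km / 3.57159 = 87.36 km.

87.36 km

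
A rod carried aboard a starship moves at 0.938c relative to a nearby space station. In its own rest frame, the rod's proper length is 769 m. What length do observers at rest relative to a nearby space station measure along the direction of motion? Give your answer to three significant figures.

267 m

γ = 1/√(1 − β²) = 1/√(1 − 0.879844) = 1/√0.120156 = 1/0.346635 = 2.8849.
Along the direction of motion the measured length is L₀/γ = 769/2.8849 = 267 m.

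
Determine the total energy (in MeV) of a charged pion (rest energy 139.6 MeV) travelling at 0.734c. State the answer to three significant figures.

206 MeV

With β = 0.734, γ = 1/√(1 − 0.734²) = 1/√0.461244 = 1.4724.
Total energy: E = γmc² = 1.4724 × 139.6 MeV = 206 MeV.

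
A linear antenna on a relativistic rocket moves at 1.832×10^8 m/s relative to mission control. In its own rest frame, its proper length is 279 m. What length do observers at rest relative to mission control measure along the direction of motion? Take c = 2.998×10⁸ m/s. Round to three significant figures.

β = v/c = (1.832×10^8 m/s)/(2.998×10⁸ m/s) = 0.611074.
Lorentz factor: γ = (1 − 0.3734114)^(−1/2) = 1.2633.
Length contraction: L = L₀/γ = 279/1.2633 = 221 m.

221 m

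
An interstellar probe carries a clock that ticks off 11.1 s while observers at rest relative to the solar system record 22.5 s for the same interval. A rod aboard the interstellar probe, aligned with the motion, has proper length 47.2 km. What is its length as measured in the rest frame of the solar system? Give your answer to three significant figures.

23.3 km

From Δt = γΔτ: γ = 22.5/11.1 = 2.02703.
The rod contracts by the same γ: 47.2 km / 2.02703 = 23.3 km.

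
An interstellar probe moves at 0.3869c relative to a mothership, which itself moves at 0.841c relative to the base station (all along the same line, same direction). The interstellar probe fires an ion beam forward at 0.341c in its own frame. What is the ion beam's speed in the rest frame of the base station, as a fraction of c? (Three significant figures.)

0.963c

Compose velocities in two stages. Stage 1 (into S'): u₁ = (0.341+0.3869)/(1+0.341×0.3869) = 0.64306.
Stage 2 (into S): u = (0.64306+0.841)/(1+0.64306×0.841) = 0.96317, so the speed is 0.963c.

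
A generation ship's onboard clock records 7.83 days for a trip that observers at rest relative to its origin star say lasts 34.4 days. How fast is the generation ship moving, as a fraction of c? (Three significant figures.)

0.974c

γ = Δt/Δτ = 34.4/7.83 = 4.3934.
β = √(1 − 1/γ²) = √(1 − 0.0518082) = √0.9481918 = 0.974.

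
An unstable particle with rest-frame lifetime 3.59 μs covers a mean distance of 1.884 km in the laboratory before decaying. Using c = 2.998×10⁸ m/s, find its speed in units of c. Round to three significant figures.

0.868c

Let x = d/(cτ) = 1884 m / (2.998×10⁸ m/s × 3.590×10^-6 s) = 1.7505. Since d = βγcτ, x = βγ = β/√(1−β²).
Solving: β² = x²/(1+x²) = 3.06425/4.06425 = 0.753952, so β = 0.868.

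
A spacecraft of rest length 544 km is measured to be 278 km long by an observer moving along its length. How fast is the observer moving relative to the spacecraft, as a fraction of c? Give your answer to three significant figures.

0.860c

Length contraction gives γ = L₀/L = 544/278 = 1.9568.
β = √(1 − 1/γ²) = √0.73884 = 0.860.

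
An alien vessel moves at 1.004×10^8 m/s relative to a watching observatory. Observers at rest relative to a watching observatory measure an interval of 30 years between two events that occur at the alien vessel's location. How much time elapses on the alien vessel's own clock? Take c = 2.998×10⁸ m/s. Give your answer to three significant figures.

28.3 years

β = v/c = (1.004×10^8 m/s)/(2.998×10⁸ m/s) = 0.33489.
Lorentz factor: γ = (1 − 0.1121513121)^(−1/2) = 1.0613.
The moving clock records proper time: Δτ = Δt/γ = 30/1.0613 = 28.3 years.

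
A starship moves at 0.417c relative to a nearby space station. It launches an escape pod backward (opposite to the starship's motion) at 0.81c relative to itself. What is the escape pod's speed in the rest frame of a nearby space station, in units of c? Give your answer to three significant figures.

0.593c

Relativistic velocity addition: u = (u' + v)/(1 + u'v/c²), with u' = −0.81c and v = 0.417c.
Numerator: −0.81 + 0.417 = −0.393. Denominator: 1 + (−0.81)(0.417) = 0.66223.
u = −0.393/0.66223 = −0.59345, so the speed is 0.593c.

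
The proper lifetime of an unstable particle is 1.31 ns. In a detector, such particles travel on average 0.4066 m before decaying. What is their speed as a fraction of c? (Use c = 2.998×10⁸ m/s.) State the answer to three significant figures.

Lab distance = (lab lifetime)·v = γτ·βc, so βγ = d/(cτ) = 0.4066/(2.998×10⁸ × 1.310×10^-9) = 1.0353.
With βγ = 1.0353: γ² = 1 + (βγ)² = 2.07185, and β = (βγ)/γ = 1.0353/1.43939 = 0.719.

0.719c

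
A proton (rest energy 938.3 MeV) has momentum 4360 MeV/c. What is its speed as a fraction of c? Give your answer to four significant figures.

pc/(mc²) = 4360/938.3 = 4.6467 = βγ = β/√(1−β²).
So β² = x²/(1 + x²) with x = 4.6467: x² = 21.5918, β² = 21.5918/22.5918 = 0.955736, β = 0.9776.

0.9776c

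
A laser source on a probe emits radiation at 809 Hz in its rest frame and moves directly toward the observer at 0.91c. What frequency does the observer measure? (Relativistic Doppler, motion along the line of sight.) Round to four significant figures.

3727 Hz

Relativistic Doppler (source moving toward): f_obs = f_src · √((1+β)/(1−β)).
With β = 0.91: factor = √(1.91/0.09) = 4.6068.
f_obs = 809 × 4.6068 = 3727 Hz.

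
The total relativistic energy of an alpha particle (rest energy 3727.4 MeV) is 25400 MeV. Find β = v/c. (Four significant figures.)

0.9892

Total energy E = γmc² gives γ = 25400/3727.4 = 6.8144.
Hence β = √(1 − 1/γ²) = √(1 − 0.021535) = √0.978465 = 0.9892.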